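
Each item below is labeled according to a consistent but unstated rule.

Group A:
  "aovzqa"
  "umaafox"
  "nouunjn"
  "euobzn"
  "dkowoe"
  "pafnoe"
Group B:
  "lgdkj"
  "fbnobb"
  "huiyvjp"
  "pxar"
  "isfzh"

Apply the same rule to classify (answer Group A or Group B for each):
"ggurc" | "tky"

All 'Group A' examples share one property — has ≥ 3 vowels — and every 'Group B' example lacks it.
"ggurc": Group B (1 vowel). "tky": Group B (0 vowels).

Group B, Group B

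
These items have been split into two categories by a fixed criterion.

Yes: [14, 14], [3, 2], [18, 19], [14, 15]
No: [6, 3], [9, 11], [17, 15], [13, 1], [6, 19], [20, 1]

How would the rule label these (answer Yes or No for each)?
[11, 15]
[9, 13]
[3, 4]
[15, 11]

No, No, Yes, No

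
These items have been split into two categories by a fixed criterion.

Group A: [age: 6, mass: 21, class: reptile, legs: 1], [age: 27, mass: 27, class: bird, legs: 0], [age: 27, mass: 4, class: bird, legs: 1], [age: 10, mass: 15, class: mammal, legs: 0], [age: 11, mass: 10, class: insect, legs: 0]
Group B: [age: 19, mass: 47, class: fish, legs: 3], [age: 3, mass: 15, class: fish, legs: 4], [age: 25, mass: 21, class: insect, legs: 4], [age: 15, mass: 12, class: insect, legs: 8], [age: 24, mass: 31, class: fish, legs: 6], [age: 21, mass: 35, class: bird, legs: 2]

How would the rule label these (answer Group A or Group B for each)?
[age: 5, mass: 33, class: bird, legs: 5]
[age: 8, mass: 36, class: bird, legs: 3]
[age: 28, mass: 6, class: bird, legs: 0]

Group B, Group B, Group A

The rule appears to be: legs ≤ 1.
[age: 5, mass: 33, class: bird, legs: 5]: Group B (legs = 5). [age: 8, mass: 36, class: bird, legs: 3]: Group B (legs = 3). [age: 28, mass: 6, class: bird, legs: 0]: Group A (legs = 0).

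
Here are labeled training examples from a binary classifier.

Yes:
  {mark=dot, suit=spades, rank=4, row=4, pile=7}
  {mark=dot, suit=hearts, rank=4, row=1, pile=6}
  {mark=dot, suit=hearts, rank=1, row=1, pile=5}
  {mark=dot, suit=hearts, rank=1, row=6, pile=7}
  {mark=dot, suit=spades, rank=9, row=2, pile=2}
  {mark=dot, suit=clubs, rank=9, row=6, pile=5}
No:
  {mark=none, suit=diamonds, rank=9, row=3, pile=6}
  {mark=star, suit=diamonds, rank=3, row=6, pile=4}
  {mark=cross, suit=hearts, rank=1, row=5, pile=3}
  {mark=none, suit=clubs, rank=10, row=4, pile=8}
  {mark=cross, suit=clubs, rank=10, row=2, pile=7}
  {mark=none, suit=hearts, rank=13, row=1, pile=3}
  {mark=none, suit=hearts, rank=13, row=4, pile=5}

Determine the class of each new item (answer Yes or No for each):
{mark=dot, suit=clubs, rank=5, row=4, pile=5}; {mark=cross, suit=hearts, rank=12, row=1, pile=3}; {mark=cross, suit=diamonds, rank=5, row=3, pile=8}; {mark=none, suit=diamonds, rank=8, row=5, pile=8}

Yes, No, No, No

Checking candidate rules against both groups, what survives is: mark is dot.
{mark=dot, suit=clubs, rank=5, row=4, pile=5}: Yes (mark is dot).
{mark=cross, suit=hearts, rank=12, row=1, pile=3}: No (mark is cross).
{mark=cross, suit=diamonds, rank=5, row=3, pile=8}: No (mark is cross).
{mark=none, suit=diamonds, rank=8, row=5, pile=8}: No (mark is none).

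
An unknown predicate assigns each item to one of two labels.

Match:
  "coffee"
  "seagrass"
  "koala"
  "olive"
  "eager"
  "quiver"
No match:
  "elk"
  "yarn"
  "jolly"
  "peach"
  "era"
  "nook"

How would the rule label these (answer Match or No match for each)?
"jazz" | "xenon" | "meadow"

No match, No match, Match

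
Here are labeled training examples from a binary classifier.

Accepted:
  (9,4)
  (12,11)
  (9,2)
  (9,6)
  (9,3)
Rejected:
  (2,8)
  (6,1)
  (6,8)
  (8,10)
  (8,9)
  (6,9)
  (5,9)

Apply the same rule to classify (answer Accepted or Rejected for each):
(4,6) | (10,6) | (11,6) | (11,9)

Rejected, Accepted, Accepted, Accepted

The simplest hypothesis consistent with all the labels is: first ≥ 9.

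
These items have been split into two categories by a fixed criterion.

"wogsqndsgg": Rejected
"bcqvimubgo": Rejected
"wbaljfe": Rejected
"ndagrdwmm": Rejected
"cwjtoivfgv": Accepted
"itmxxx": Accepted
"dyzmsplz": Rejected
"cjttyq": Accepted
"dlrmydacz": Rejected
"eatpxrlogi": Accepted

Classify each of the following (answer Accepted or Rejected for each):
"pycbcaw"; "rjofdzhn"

Rejected, Rejected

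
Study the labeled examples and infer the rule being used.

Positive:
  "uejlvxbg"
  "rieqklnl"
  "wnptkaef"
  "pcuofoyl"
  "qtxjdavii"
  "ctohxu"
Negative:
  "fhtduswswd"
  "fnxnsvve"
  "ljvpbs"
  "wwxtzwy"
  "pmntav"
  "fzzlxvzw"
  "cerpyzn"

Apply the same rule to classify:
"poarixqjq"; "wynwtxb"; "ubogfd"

Positive, Negative, Positive

The rule appears to be: has ≥ 2 vowels.
"poarixqjq" — 3 vowels, hence Positive. "wynwtxb" — 0 vowels, hence Negative. "ubogfd" — 2 vowels, hence Positive.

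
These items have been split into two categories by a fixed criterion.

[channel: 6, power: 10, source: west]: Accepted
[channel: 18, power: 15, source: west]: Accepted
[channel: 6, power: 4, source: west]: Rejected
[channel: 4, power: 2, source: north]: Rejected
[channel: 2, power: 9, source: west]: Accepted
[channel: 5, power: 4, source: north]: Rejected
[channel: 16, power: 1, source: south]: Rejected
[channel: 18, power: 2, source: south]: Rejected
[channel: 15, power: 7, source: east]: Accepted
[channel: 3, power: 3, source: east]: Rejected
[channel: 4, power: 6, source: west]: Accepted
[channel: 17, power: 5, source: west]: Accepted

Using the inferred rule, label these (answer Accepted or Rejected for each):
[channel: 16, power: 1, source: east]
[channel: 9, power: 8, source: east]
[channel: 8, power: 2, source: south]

Rejected, Accepted, Rejected

'Accepted' ⟺ power ≥ 5.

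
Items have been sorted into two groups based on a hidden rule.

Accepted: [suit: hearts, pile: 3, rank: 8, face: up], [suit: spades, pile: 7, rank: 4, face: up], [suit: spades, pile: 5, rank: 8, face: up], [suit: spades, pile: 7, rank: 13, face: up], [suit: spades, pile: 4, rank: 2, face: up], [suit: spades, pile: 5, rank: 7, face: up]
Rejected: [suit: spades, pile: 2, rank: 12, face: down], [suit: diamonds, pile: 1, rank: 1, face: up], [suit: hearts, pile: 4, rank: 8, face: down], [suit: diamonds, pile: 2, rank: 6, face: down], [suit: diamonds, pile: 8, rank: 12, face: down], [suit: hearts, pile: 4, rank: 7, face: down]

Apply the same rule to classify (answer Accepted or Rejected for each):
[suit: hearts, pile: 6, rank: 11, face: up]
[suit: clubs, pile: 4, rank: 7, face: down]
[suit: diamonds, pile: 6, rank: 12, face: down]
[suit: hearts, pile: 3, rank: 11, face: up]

The classifier is using: face is up AND pile ≥ 2.
Accepted: [suit: hearts, pile: 6, rank: 11, face: up], since face is up, pile = 6. Rejected: [suit: clubs, pile: 4, rank: 7, face: down], since face is down, pile = 4. Rejected: [suit: diamonds, pile: 6, rank: 12, face: down], since face is down, pile = 6. Accepted: [suit: hearts, pile: 3, rank: 11, face: up], since face is up, pile = 3.

Accepted, Rejected, Rejected, Accepted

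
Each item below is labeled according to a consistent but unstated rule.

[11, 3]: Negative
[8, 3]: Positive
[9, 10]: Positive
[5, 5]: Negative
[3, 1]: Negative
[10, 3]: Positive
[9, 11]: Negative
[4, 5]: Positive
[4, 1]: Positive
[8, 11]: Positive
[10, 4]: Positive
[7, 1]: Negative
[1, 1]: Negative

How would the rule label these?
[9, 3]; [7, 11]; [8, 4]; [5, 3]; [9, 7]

Negative, Negative, Positive, Negative, Negative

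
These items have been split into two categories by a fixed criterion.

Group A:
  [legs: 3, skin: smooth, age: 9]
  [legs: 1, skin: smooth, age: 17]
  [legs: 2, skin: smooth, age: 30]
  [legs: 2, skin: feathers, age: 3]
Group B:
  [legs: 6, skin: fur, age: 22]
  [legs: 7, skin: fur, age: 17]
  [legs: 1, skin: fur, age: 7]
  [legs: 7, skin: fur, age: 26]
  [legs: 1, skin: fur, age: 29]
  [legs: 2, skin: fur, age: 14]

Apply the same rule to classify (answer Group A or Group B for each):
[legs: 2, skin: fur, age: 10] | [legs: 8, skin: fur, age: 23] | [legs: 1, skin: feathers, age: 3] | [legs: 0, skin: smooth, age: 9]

The simplest hypothesis consistent with all the labels is: skin is not fur.
[legs: 2, skin: fur, age: 10] — skin is fur, hence Group B. [legs: 8, skin: fur, age: 23] — skin is fur, hence Group B. [legs: 1, skin: feathers, age: 3] — skin is feathers, hence Group A. [legs: 0, skin: smooth, age: 9] — skin is smooth, hence Group A.

Group B, Group B, Group A, Group A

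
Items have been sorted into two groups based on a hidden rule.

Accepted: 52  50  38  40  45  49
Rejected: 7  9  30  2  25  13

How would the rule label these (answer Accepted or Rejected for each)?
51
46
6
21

Accepted, Accepted, Rejected, Rejected

The simplest hypothesis consistent with all the labels is: at least 38.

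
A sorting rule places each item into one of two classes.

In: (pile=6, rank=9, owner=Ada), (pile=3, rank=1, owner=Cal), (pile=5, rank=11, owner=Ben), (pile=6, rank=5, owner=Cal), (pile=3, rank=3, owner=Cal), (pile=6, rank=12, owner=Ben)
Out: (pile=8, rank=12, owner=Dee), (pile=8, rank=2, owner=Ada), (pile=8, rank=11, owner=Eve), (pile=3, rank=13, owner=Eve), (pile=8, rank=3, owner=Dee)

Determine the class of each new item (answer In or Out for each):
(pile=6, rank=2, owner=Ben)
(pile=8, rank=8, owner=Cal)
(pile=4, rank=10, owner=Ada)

In, Out, In

The classifier is using: pile ≤ 6 AND rank ≤ 12.
In: (pile=6, rank=2, owner=Ben), since pile = 6, rank = 2.
Out: (pile=8, rank=8, owner=Cal), since pile = 8, rank = 8.
In: (pile=4, rank=10, owner=Ada), since pile = 4, rank = 10.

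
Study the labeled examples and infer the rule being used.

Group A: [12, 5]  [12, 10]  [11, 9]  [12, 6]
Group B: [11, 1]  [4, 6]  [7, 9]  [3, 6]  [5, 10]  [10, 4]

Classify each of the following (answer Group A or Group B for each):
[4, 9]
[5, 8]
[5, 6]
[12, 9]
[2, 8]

'Group A' ⟺ sum ≥ 17.

Group B, Group B, Group B, Group A, Group B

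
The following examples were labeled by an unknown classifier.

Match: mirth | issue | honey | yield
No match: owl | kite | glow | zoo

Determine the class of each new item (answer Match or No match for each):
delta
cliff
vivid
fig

Rule: length 5. This holds for each 'Match' example and fails for each 'No match' one.
delta → length 5 → Match. cliff → length 5 → Match. vivid → length 5 → Match. fig → length 3 → No match.

Match, Match, Match, No match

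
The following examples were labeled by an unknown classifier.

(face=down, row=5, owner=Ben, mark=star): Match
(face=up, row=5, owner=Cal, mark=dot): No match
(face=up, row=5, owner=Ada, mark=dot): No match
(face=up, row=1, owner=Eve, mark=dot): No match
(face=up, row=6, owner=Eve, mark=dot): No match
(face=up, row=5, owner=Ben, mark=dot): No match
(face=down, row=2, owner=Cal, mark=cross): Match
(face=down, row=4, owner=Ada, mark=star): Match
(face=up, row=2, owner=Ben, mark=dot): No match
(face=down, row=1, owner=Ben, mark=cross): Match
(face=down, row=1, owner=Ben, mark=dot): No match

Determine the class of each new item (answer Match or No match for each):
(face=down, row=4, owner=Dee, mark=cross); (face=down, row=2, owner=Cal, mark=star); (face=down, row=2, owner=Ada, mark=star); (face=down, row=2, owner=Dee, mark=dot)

Match, Match, Match, No match

Comparing the two groups points to one rule — mark is not dot.
(face=down, row=4, owner=Dee, mark=cross) — mark is cross, hence Match. (face=down, row=2, owner=Cal, mark=star) — mark is star, hence Match. (face=down, row=2, owner=Ada, mark=star) — mark is star, hence Match. (face=down, row=2, owner=Dee, mark=dot) — mark is dot, hence No match.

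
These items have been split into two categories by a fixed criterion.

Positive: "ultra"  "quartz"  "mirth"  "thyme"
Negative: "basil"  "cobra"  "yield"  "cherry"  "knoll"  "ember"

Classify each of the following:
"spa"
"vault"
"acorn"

Negative, Positive, Negative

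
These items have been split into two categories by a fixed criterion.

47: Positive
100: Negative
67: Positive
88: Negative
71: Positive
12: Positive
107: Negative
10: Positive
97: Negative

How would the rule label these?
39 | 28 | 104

All 'Positive' examples share one property — at most 71 — and every 'Negative' example lacks it.

Positive, Positive, Negative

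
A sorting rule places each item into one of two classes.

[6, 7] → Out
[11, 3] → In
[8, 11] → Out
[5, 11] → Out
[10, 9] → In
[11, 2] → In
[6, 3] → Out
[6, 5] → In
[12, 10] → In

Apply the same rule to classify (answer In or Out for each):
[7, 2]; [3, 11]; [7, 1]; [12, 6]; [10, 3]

A rule that fits every label: first > second AND sum ≥ 11 — true of each 'In' example, false of each 'Out' one.
[7, 2] — 7 > 2, 7+2 = 9, hence Out. [3, 11] — 3 < 11, 3+11 = 14, hence Out. [7, 1] — 7 > 1, 7+1 = 8, hence Out. [12, 6] — 12 > 6, 12+6 = 18, hence In. [10, 3] — 10 > 3, 10+3 = 13, hence In.

Out, Out, Out, In, In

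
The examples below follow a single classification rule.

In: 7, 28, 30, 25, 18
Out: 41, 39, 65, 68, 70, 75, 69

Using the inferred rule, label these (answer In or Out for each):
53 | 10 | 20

'In' ⟺ at most 30.
53: 53 > 30 — lacks this property, so Out. 10: 10 ≤ 30 — passes, so In. 20: 20 ≤ 30 — passes, so In.

Out, In, In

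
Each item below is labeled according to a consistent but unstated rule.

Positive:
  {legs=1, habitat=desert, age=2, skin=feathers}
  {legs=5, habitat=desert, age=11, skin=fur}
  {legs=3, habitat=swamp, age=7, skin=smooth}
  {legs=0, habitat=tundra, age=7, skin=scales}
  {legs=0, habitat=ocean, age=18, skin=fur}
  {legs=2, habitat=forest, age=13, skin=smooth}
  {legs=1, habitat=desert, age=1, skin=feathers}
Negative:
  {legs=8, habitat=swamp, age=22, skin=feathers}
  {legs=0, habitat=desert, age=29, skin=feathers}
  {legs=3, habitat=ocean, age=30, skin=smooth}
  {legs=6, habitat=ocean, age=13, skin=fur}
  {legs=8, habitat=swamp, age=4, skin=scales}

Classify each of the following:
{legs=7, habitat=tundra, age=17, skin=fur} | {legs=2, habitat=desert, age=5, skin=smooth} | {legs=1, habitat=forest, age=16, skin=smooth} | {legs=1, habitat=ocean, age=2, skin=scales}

Negative, Positive, Positive, Positive

The distinguishing property — age ≤ 18 AND legs ≤ 5 — holds for all the 'Positive' cases and none of the 'Negative' cases.
{legs=7, habitat=tundra, age=17, skin=fur} — age = 17, legs = 7, hence Negative. {legs=2, habitat=desert, age=5, skin=smooth} — age = 5, legs = 2, hence Positive. {legs=1, habitat=forest, age=16, skin=smooth} — age = 16, legs = 1, hence Positive. {legs=1, habitat=ocean, age=2, skin=scales} — age = 2, legs = 1, hence Positive.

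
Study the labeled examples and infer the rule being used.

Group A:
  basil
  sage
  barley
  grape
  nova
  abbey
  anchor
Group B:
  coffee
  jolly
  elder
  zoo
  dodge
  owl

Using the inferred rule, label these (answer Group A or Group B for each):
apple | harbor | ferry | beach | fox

Group A, Group A, Group B, Group A, Group B

All 'Group A' examples share one property — contains 'a' — and every 'Group B' example lacks it.
apple → has 'a' → Group A. harbor → has 'a' → Group A. ferry → no 'a' → Group B. beach → has 'a' → Group A. fox → no 'a' → Group B.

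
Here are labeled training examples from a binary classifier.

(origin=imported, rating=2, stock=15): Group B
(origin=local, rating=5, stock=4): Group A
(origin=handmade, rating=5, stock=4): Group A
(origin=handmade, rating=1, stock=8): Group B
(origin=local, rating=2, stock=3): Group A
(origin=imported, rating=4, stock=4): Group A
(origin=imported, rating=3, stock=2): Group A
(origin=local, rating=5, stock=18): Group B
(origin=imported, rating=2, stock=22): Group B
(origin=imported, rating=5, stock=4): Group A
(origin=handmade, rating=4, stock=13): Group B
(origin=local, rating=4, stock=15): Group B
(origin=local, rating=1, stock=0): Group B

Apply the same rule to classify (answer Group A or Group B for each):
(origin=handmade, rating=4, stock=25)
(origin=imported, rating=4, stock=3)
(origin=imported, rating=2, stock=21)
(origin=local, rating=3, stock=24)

Group B, Group A, Group B, Group B

The common property of the 'Group A' items is: stock ≥ 2 AND stock ≤ 4. No 'Group B' item has it.
(origin=handmade, rating=4, stock=25): stock = 25 — does not fit, so Group B. (origin=imported, rating=4, stock=3): stock = 3 — matches, so Group A. (origin=imported, rating=2, stock=21): stock = 21 — does not fit, so Group B. (origin=local, rating=3, stock=24): stock = 24 — does not fit, so Group B.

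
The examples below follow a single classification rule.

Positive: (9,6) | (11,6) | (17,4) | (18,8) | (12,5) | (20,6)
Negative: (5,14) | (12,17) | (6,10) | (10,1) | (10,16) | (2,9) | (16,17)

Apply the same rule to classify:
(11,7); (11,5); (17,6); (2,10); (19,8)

Positive, Positive, Positive, Negative, Positive

The classifier is using: first > second AND sum ≥ 15.
(11,7): 11 > 7, 11+7 = 18, satisfies this → Positive. (11,5): 11 > 5, 11+5 = 16, satisfies this → Positive. (17,6): 17 > 6, 17+6 = 23, satisfies this → Positive. (2,10): 2 < 10, 2+10 = 12, doesn't qualify → Negative. (19,8): 19 > 8, 19+8 = 27, satisfies this → Positive.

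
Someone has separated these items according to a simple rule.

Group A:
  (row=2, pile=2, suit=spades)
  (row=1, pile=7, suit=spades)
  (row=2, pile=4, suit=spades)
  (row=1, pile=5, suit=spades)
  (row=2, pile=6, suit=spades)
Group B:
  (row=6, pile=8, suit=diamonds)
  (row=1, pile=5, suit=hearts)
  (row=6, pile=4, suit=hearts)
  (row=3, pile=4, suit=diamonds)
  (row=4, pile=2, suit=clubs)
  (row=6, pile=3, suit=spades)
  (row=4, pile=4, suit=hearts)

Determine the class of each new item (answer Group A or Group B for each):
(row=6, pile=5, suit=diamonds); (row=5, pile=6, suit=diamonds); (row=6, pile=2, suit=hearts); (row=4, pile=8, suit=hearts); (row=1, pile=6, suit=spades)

The rule appears to be: suit is spades AND row ≤ 2.
Group B: (row=6, pile=5, suit=diamonds), since suit is diamonds, row = 6. Group B: (row=5, pile=6, suit=diamonds), since suit is diamonds, row = 5. Group B: (row=6, pile=2, suit=hearts), since suit is hearts, row = 6. Group B: (row=4, pile=8, suit=hearts), since suit is hearts, row = 4. Group A: (row=1, pile=6, suit=spades), since suit is spades, row = 1.

Group B, Group B, Group B, Group B, Group A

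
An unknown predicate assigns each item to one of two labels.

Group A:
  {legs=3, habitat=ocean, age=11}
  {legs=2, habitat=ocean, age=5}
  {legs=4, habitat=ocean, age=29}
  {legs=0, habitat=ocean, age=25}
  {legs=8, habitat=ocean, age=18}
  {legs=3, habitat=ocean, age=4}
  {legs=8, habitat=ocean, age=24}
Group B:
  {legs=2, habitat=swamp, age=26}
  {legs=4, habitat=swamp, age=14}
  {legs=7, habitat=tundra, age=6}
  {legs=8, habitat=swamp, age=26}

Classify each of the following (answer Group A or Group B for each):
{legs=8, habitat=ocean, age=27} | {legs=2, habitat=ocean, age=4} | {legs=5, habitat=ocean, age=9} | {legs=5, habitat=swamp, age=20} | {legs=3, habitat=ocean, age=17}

Every 'Group A' example satisfies: habitat is ocean. None of the 'Group B' examples do.
{legs=8, habitat=ocean, age=27} → habitat is ocean → Group A. {legs=2, habitat=ocean, age=4} → habitat is ocean → Group A. {legs=5, habitat=ocean, age=9} → habitat is ocean → Group A. {legs=5, habitat=swamp, age=20} → habitat is swamp → Group B. {legs=3, habitat=ocean, age=17} → habitat is ocean → Group A.

Group A, Group A, Group A, Group B, Group A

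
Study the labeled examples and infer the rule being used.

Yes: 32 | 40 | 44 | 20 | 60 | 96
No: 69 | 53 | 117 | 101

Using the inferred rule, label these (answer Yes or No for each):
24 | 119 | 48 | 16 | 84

The classifier is using: even.
24: 24 is even, meets the rule → Yes.
119: 119 is odd, lacks this property → No.
48: 48 is even, meets the rule → Yes.
16: 16 is even, meets the rule → Yes.
84: 84 is even, meets the rule → Yes.

Yes, No, Yes, Yes, Yes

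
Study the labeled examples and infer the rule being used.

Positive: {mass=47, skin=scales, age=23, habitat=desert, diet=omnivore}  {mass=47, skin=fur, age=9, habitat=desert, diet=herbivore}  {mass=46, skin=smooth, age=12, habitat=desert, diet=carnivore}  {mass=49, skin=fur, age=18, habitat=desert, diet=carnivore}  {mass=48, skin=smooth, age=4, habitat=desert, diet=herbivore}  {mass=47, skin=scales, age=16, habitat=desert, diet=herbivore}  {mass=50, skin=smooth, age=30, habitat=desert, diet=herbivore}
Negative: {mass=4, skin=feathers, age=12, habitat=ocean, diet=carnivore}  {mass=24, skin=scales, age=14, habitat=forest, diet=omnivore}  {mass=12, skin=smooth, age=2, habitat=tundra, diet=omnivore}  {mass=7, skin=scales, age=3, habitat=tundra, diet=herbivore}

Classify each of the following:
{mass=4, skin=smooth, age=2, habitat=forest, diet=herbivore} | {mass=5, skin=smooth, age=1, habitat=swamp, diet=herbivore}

Negative, Negative

The classifier is using: habitat is desert.
{mass=4, skin=smooth, age=2, habitat=forest, diet=herbivore}: habitat is forest — does not satisfy this, so Negative.
{mass=5, skin=smooth, age=1, habitat=swamp, diet=herbivore}: habitat is swamp — does not satisfy this, so Negative.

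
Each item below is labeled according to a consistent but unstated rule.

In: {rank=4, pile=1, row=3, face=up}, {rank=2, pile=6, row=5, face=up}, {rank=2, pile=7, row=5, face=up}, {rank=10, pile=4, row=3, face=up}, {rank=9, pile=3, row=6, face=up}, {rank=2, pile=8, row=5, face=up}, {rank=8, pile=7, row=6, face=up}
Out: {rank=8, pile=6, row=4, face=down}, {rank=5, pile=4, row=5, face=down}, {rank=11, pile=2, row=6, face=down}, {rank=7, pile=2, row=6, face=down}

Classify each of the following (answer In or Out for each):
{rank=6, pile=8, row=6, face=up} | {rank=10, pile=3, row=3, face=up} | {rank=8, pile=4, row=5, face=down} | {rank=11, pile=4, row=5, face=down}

Checking candidate rules against both groups, what survives is: face is up.
{rank=6, pile=8, row=6, face=up} — face is up, hence In.
{rank=10, pile=3, row=3, face=up} — face is up, hence In.
{rank=8, pile=4, row=5, face=down} — face is down, hence Out.
{rank=11, pile=4, row=5, face=down} — face is down, hence Out.

In, In, Out, Out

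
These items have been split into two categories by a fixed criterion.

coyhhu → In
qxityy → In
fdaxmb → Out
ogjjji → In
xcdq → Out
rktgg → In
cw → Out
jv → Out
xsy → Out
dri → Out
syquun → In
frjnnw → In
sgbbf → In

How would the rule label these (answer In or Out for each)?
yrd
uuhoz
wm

Out, In, Out

'In' ⟺ has a double letter.
yrd: no doubled letter — fails this test, so Out. uuhoz: 'uu' doubled — passes, so In. wm: no doubled letter — fails this test, so Out.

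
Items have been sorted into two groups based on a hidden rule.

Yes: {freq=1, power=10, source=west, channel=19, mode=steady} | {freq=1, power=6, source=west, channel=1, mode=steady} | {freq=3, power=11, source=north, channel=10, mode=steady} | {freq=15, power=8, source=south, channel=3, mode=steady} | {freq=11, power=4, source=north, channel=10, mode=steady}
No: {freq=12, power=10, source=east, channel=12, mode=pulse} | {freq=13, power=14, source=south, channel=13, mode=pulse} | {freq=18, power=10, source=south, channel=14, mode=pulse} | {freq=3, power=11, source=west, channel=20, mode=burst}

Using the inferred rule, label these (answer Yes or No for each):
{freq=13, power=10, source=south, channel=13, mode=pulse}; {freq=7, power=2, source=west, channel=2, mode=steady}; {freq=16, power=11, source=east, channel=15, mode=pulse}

No, Yes, No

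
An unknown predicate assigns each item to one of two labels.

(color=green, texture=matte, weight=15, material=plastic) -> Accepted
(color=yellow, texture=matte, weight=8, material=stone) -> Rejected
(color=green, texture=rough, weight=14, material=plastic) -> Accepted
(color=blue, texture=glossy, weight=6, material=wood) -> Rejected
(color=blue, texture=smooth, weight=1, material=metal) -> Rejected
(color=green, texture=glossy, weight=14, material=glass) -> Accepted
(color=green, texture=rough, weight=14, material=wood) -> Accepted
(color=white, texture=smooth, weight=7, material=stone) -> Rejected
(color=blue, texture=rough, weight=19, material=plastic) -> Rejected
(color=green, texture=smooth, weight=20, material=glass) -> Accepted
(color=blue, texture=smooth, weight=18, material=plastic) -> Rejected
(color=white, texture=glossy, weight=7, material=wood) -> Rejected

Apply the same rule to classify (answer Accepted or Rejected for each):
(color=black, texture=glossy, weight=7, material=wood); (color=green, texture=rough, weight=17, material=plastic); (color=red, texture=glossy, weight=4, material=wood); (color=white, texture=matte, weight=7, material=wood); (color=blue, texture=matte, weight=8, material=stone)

Rule: color is green. This holds for each 'Accepted' example and fails for each 'Rejected' one.
(color=black, texture=glossy, weight=7, material=wood): color is black — does not fit, so Rejected. (color=green, texture=rough, weight=17, material=plastic): color is green — qualifies, so Accepted. (color=red, texture=glossy, weight=4, material=wood): color is red — does not fit, so Rejected. (color=white, texture=matte, weight=7, material=wood): color is white — does not fit, so Rejected. (color=blue, texture=matte, weight=8, material=stone): color is blue — does not fit, so Rejected.

Rejected, Accepted, Rejected, Rejected, Rejected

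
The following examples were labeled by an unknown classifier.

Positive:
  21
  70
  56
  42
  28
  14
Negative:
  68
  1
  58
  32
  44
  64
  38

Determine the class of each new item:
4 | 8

Negative, Negative

The rule appears to be: multiple of 7.
4: Negative (4 = 7·0 + 4).
8: Negative (8 = 7·1 + 1).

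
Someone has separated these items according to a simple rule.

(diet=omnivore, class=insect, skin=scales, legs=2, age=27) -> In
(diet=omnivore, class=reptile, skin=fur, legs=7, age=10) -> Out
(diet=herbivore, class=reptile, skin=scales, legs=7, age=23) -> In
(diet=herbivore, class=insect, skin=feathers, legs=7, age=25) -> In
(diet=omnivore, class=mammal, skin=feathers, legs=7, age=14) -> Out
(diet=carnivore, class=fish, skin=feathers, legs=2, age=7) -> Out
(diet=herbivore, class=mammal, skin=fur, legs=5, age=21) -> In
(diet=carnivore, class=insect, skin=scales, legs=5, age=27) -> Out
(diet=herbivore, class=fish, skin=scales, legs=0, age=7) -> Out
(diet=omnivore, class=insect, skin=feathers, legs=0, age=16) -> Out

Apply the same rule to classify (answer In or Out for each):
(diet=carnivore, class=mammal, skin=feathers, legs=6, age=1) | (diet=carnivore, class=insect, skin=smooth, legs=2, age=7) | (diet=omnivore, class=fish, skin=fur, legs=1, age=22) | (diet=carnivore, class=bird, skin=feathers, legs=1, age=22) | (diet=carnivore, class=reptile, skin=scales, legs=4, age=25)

Out, Out, In, Out, Out

A rule that fits every label: diet is not carnivore AND age ≥ 21 — true of each 'In' example, false of each 'Out' one.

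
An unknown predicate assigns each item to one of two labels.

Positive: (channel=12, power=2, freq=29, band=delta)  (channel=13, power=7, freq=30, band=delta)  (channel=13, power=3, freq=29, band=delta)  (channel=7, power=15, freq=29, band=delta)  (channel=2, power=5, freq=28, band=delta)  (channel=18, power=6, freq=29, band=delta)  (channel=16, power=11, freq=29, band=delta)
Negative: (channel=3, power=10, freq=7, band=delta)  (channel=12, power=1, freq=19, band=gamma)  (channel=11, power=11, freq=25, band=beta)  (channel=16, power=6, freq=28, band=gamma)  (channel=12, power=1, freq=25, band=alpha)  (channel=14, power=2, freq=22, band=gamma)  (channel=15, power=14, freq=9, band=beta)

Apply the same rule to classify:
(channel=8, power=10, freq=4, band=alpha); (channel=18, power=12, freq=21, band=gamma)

The pattern is that an item is 'Positive' exactly when: band is delta AND freq ≥ 9.

Negative, Negative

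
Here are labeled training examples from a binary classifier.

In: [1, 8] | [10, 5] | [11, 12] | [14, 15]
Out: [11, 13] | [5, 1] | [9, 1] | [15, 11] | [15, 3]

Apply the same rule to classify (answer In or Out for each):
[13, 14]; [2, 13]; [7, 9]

In, In, Out

Rule: sum is odd. This holds for each 'In' example and fails for each 'Out' one.
[13, 14] → 13+14 = 27 → In.
[2, 13] → 2+13 = 15 → In.
[7, 9] → 7+9 = 16 → Out.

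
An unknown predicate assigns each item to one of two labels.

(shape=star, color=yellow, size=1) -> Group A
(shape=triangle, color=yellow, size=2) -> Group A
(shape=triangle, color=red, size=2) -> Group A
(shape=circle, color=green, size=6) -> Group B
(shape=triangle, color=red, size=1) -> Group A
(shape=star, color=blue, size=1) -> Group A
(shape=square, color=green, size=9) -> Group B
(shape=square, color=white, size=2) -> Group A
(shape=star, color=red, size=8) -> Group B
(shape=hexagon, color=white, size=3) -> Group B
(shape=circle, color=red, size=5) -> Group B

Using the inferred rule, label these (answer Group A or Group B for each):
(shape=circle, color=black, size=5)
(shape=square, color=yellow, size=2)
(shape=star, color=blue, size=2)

Group B, Group A, Group A

The common property of the 'Group A' items is: size ≤ 2. No 'Group B' item has it.
(shape=circle, color=black, size=5) → size = 5 → Group B. (shape=square, color=yellow, size=2) → size = 2 → Group A. (shape=star, color=blue, size=2) → size = 2 → Group A.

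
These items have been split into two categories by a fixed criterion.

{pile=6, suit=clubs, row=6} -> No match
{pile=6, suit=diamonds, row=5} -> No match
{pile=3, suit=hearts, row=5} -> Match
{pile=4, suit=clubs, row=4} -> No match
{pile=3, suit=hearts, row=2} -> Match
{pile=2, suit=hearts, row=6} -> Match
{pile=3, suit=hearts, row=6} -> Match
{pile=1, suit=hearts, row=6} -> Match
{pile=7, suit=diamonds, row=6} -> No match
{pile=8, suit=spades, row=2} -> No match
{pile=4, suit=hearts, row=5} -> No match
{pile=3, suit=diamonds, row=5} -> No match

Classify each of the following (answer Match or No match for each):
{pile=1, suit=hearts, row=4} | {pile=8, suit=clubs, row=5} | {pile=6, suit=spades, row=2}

Match, No match, No match

The classifier is using: suit is hearts AND pile ≤ 3.
{pile=1, suit=hearts, row=4}: suit is hearts, pile = 1, qualifies → Match.
{pile=8, suit=clubs, row=5}: suit is clubs, pile = 8, doesn't match → No match.
{pile=6, suit=spades, row=2}: suit is spades, pile = 6, doesn't match → No match.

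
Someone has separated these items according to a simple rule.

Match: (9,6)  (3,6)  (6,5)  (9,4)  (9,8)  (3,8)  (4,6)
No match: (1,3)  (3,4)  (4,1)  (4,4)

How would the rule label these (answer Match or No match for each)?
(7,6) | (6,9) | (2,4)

All 'Match' examples share one property — sum ≥ 9 — and every 'No match' example lacks it.
Match: (7,6), since 7+6 = 13. Match: (6,9), since 6+9 = 15. No match: (2,4), since 2+4 = 6.

Match, Match, No match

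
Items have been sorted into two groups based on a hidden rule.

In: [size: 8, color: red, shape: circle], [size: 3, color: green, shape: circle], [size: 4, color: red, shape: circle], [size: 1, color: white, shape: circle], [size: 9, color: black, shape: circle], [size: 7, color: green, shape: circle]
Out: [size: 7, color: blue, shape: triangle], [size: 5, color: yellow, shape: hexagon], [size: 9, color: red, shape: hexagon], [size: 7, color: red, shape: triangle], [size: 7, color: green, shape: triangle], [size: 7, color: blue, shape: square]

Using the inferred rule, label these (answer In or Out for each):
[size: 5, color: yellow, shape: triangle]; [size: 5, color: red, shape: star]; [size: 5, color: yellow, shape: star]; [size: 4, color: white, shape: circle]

Out, Out, Out, In

'In' ⟺ shape is circle.
Out: [size: 5, color: yellow, shape: triangle], since shape is triangle. Out: [size: 5, color: red, shape: star], since shape is star. Out: [size: 5, color: yellow, shape: star], since shape is star. In: [size: 4, color: white, shape: circle], since shape is circle.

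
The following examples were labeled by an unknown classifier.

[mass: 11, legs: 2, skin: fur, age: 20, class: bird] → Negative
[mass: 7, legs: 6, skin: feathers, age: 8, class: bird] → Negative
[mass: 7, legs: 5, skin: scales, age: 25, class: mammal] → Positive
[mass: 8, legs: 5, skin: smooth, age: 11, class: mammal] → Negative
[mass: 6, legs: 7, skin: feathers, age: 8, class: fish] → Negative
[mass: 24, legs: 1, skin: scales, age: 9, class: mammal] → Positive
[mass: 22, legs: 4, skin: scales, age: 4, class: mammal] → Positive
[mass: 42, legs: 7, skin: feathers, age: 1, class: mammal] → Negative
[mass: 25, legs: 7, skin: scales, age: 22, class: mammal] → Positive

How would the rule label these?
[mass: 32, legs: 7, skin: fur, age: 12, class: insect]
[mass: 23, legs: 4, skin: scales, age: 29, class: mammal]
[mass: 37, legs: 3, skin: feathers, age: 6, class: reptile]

The pattern is that an item is 'Positive' exactly when: skin is scales.
[mass: 32, legs: 7, skin: fur, age: 12, class: insect] → skin is fur → Negative. [mass: 23, legs: 4, skin: scales, age: 29, class: mammal] → skin is scales → Positive. [mass: 37, legs: 3, skin: feathers, age: 6, class: reptile] → skin is feathers → Negative.

Negative, Positive, Negative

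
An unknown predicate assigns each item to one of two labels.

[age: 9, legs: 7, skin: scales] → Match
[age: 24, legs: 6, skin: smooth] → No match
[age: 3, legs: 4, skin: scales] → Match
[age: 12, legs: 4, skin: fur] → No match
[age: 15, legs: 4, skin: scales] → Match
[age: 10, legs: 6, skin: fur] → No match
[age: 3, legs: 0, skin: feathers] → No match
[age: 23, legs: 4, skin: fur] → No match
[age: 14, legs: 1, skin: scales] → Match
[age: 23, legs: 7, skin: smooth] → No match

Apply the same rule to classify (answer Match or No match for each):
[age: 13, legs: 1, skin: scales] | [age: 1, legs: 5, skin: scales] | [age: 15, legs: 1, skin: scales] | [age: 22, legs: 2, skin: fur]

'Match' ⟺ skin is scales.
[age: 13, legs: 1, skin: scales] → skin is scales → Match.
[age: 1, legs: 5, skin: scales] → skin is scales → Match.
[age: 15, legs: 1, skin: scales] → skin is scales → Match.
[age: 22, legs: 2, skin: fur] → skin is fur → No match.

Match, Match, Match, No match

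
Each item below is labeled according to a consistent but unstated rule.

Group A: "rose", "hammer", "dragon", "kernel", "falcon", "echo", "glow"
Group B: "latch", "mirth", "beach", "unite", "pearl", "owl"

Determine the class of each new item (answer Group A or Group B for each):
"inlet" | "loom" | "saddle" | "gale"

Group B, Group A, Group A, Group A

One predicate separates the groups cleanly: even length.
"inlet": length 5, does not pass → Group B.
"loom": length 4, passes → Group A.
"saddle": length 6, passes → Group A.
"gale": length 4, passes → Group A.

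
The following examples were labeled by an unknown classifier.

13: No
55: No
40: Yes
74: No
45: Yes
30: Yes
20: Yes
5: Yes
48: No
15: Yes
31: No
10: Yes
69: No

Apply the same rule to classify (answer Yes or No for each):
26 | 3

The rule appears to be: multiple of 5 AND at most 45.

No, No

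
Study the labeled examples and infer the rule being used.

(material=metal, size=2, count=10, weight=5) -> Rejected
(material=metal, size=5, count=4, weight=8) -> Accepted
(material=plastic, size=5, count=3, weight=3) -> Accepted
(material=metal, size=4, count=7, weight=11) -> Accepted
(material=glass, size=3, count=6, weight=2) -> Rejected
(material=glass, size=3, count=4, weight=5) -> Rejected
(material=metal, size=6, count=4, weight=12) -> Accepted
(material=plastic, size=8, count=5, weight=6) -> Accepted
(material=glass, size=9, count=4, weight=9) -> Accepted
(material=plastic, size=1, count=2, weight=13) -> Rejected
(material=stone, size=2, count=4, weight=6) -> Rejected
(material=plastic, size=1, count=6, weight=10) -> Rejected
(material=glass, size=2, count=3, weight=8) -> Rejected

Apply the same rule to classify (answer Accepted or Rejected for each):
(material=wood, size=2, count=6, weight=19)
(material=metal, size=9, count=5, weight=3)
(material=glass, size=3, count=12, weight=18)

Rejected, Accepted, Rejected

The classifier is using: size ≥ 4.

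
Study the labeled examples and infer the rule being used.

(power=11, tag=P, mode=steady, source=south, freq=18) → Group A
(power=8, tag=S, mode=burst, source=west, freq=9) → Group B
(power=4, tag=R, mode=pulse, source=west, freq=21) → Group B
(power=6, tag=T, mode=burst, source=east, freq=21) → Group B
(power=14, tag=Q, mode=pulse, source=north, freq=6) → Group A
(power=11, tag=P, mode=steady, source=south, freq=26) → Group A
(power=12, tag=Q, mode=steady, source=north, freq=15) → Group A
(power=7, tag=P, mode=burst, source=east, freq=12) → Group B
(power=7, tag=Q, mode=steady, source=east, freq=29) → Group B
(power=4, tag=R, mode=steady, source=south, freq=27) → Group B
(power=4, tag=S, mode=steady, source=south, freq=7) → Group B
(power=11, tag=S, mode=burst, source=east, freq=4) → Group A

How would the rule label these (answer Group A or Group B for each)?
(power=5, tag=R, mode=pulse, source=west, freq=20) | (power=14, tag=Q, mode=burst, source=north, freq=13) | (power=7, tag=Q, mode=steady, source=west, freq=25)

Group B, Group A, Group B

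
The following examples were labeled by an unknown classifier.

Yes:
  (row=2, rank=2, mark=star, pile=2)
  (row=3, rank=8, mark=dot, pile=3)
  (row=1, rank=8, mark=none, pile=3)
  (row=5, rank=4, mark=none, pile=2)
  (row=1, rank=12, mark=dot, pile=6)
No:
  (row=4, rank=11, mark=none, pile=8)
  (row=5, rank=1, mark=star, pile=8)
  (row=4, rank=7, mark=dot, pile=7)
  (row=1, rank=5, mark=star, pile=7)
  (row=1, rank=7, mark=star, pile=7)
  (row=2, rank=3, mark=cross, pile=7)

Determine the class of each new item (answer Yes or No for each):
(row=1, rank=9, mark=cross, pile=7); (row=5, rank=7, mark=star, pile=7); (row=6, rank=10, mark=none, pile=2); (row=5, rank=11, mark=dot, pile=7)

No, No, Yes, No

The common property of the 'Yes' items is: pile ≤ 6. No 'No' item has it.
(row=1, rank=9, mark=cross, pile=7): pile = 7 — doesn't qualify, so No. (row=5, rank=7, mark=star, pile=7): pile = 7 — doesn't qualify, so No. (row=6, rank=10, mark=none, pile=2): pile = 2 — has this property, so Yes. (row=5, rank=11, mark=dot, pile=7): pile = 7 — doesn't qualify, so No.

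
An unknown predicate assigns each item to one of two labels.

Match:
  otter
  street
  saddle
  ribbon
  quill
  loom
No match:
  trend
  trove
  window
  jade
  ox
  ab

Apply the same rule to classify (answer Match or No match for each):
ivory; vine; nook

No match, No match, Match

Checking candidate rules against both groups, what survives is: has a double letter.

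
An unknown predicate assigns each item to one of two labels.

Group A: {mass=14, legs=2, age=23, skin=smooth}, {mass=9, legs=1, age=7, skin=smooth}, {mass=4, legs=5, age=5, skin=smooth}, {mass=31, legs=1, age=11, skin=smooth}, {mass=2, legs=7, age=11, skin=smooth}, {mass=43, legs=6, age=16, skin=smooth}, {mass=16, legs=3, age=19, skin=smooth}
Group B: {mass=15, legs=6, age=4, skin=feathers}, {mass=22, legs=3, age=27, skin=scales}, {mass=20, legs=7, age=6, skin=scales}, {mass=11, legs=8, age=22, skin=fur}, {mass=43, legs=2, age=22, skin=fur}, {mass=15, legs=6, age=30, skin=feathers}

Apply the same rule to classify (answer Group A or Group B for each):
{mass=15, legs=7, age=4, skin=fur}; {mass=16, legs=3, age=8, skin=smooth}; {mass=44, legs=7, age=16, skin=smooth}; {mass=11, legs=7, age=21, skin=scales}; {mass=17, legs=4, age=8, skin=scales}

Comparing the two groups points to one rule — skin is smooth.

Group B, Group A, Group A, Group B, Group B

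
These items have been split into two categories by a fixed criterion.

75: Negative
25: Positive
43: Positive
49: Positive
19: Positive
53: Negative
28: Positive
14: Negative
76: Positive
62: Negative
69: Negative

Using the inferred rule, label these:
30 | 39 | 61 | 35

Negative, Negative, Positive, Negative

A rule that fits every label: ≡ 1 (mod 3) — true of each 'Positive' example, false of each 'Negative' one.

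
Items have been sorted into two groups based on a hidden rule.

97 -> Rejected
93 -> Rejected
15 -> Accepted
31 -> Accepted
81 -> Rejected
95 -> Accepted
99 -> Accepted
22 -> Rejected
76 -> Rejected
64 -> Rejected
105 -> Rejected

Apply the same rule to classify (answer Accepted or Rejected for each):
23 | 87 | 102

Accepted, Accepted, Rejected

The common property of the 'Accepted' items is: ≡ 3 (mod 4). No 'Rejected' item has it.
23 — 23 mod 4 = 3, hence Accepted. 87 — 87 mod 4 = 3, hence Accepted. 102 — 102 mod 4 = 2, hence Rejected.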